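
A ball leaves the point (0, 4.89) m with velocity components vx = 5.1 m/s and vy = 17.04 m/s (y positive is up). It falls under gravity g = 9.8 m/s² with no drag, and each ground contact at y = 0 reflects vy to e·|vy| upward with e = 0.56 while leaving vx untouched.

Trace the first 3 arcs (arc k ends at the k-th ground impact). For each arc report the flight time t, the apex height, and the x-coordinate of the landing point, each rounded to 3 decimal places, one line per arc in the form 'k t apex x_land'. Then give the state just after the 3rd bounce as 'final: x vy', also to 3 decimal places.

1 3.744 19.704 19.095
2 2.246 6.179 30.549
3 1.258 1.938 36.964
final: 36.964 3.451

Arc 1: start y=4.890, vy=17.040 → t=3.744, apex=19.704, x_land=19.095, impact vy=-19.652
  bounce: vy ← 0.56·19.652 = 11.005
Arc 2: start y=0.000, vy=11.005 → t=2.246, apex=6.179, x_land=30.549, impact vy=-11.005
  bounce: vy ← 0.56·11.005 = 6.163
Arc 3: start y=0.000, vy=6.163 → t=1.258, apex=1.938, x_land=36.964, impact vy=-6.163
  bounce: vy ← 0.56·6.163 = 3.451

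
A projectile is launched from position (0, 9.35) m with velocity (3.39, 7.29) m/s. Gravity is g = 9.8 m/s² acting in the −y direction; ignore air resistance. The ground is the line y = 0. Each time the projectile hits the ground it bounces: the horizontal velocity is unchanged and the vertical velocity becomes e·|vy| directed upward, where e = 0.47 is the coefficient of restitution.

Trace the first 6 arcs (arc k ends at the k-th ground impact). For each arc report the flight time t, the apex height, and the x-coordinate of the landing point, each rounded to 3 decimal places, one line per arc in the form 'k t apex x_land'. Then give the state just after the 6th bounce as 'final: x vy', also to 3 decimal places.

Arc 1: start y=9.350, vy=7.290 → t=2.313, apex=12.061, x_land=7.840, impact vy=-15.375
  bounce: vy ← 0.47·15.375 = 7.226
Arc 2: start y=0.000, vy=7.226 → t=1.475, apex=2.664, x_land=12.840, impact vy=-7.226
  bounce: vy ← 0.47·7.226 = 3.396
Arc 3: start y=0.000, vy=3.396 → t=0.693, apex=0.589, x_land=15.190, impact vy=-3.396
  bounce: vy ← 0.47·3.396 = 1.596
Arc 4: start y=0.000, vy=1.596 → t=0.326, apex=0.130, x_land=16.294, impact vy=-1.596
  bounce: vy ← 0.47·1.596 = 0.750
Arc 5: start y=0.000, vy=0.750 → t=0.153, apex=0.029, x_land=16.813, impact vy=-0.750
  bounce: vy ← 0.47·0.750 = 0.353
Arc 6: start y=0.000, vy=0.353 → t=0.072, apex=0.006, x_land=17.057, impact vy=-0.353
  bounce: vy ← 0.47·0.353 = 0.166

1 2.313 12.061 7.840
2 1.475 2.664 12.840
3 0.693 0.589 15.190
4 0.326 0.130 16.294
5 0.153 0.029 16.813
6 0.072 0.006 17.057
final: 17.057 0.166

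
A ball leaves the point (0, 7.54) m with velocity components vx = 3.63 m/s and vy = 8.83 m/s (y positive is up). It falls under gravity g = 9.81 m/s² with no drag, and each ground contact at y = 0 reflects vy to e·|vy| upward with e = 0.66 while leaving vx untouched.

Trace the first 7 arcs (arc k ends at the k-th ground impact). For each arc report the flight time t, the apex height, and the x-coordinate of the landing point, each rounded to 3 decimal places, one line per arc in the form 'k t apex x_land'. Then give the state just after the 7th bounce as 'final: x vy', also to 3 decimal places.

1 2.432 11.514 8.829
2 2.022 5.015 16.170
3 1.335 2.185 21.016
4 0.881 0.952 24.213
5 0.581 0.415 26.324
6 0.384 0.181 27.717
7 0.253 0.079 28.636
final: 28.636 0.820

Arc 1: start y=7.540, vy=8.830 → t=2.432, apex=11.514, x_land=8.829, impact vy=-15.030
  bounce: vy ← 0.66·15.030 = 9.920
Arc 2: start y=0.000, vy=9.920 → t=2.022, apex=5.015, x_land=16.170, impact vy=-9.920
  bounce: vy ← 0.66·9.920 = 6.547
Arc 3: start y=0.000, vy=6.547 → t=1.335, apex=2.185, x_land=21.016, impact vy=-6.547
  bounce: vy ← 0.66·6.547 = 4.321
Arc 4: start y=0.000, vy=4.321 → t=0.881, apex=0.952, x_land=24.213, impact vy=-4.321
  bounce: vy ← 0.66·4.321 = 2.852
Arc 5: start y=0.000, vy=2.852 → t=0.581, apex=0.415, x_land=26.324, impact vy=-2.852
  bounce: vy ← 0.66·2.852 = 1.882
Arc 6: start y=0.000, vy=1.882 → t=0.384, apex=0.181, x_land=27.717, impact vy=-1.882
  bounce: vy ← 0.66·1.882 = 1.242
Arc 7: start y=0.000, vy=1.242 → t=0.253, apex=0.079, x_land=28.636, impact vy=-1.242
  bounce: vy ← 0.66·1.242 = 0.820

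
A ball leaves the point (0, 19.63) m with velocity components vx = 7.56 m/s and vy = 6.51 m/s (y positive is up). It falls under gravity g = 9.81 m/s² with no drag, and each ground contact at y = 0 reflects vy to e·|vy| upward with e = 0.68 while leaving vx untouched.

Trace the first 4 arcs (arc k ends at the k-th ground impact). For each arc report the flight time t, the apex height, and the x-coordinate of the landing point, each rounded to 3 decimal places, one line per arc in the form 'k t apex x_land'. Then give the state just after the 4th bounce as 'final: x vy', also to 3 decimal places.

1 2.771 21.790 20.951
2 2.866 10.076 42.622
3 1.949 4.659 57.358
4 1.325 2.154 67.378
final: 67.378 4.421

Arc 1: start y=19.630, vy=6.510 → t=2.771, apex=21.790, x_land=20.951, impact vy=-20.677
  bounce: vy ← 0.68·20.677 = 14.060
Arc 2: start y=0.000, vy=14.060 → t=2.866, apex=10.076, x_land=42.622, impact vy=-14.060
  bounce: vy ← 0.68·14.060 = 9.561
Arc 3: start y=0.000, vy=9.561 → t=1.949, apex=4.659, x_land=57.358, impact vy=-9.561
  bounce: vy ← 0.68·9.561 = 6.501
Arc 4: start y=0.000, vy=6.501 → t=1.325, apex=2.154, x_land=67.378, impact vy=-6.501
  bounce: vy ← 0.68·6.501 = 4.421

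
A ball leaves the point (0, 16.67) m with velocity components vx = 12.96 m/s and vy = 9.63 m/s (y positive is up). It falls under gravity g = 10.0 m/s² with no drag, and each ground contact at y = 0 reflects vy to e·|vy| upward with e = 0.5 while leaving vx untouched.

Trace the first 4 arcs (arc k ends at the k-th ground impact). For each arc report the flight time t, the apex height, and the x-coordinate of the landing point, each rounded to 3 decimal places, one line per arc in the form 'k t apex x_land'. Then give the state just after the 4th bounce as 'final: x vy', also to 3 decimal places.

1 3.027 21.307 39.234
2 2.064 5.327 65.987
3 1.032 1.332 79.364
4 0.516 0.333 86.052
final: 86.052 1.290

Arc 1: start y=16.670, vy=9.630 → t=3.027, apex=21.307, x_land=39.234, impact vy=-20.643
  bounce: vy ← 0.5·20.643 = 10.322
Arc 2: start y=0.000, vy=10.322 → t=2.064, apex=5.327, x_land=65.987, impact vy=-10.322
  bounce: vy ← 0.5·10.322 = 5.161
Arc 3: start y=0.000, vy=5.161 → t=1.032, apex=1.332, x_land=79.364, impact vy=-5.161
  bounce: vy ← 0.5·5.161 = 2.580
Arc 4: start y=0.000, vy=2.580 → t=0.516, apex=0.333, x_land=86.052, impact vy=-2.580
  bounce: vy ← 0.5·2.580 = 1.290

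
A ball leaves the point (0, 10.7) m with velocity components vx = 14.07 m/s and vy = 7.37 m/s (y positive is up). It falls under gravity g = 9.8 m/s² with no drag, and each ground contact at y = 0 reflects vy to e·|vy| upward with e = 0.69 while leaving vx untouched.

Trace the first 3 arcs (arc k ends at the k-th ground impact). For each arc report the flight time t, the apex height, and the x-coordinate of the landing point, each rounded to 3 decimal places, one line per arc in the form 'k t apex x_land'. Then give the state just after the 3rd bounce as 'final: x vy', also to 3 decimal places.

Arc 1: start y=10.700, vy=7.370 → t=2.410, apex=13.471, x_land=33.910, impact vy=-16.249
  bounce: vy ← 0.69·16.249 = 11.212
Arc 2: start y=0.000, vy=11.212 → t=2.288, apex=6.414, x_land=66.105, impact vy=-11.212
  bounce: vy ← 0.69·11.212 = 7.736
Arc 3: start y=0.000, vy=7.736 → t=1.579, apex=3.054, x_land=88.319, impact vy=-7.736
  bounce: vy ← 0.69·7.736 = 5.338

1 2.410 13.471 33.910
2 2.288 6.414 66.105
3 1.579 3.054 88.319
final: 88.319 5.338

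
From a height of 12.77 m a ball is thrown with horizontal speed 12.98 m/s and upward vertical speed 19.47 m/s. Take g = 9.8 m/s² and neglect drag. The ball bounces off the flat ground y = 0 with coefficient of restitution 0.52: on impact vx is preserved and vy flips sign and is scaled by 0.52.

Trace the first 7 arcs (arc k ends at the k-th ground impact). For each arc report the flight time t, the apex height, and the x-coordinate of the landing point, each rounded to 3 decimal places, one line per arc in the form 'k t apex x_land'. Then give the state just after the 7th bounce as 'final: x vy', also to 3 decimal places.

1 4.547 32.111 59.016
2 2.662 8.683 93.573
3 1.384 2.348 111.542
4 0.720 0.635 120.887
5 0.374 0.172 125.746
6 0.195 0.046 128.272
7 0.101 0.013 129.586
final: 129.586 0.258

Arc 1: start y=12.770, vy=19.470 → t=4.547, apex=32.111, x_land=59.016, impact vy=-25.087
  bounce: vy ← 0.52·25.087 = 13.045
Arc 2: start y=0.000, vy=13.045 → t=2.662, apex=8.683, x_land=93.573, impact vy=-13.045
  bounce: vy ← 0.52·13.045 = 6.784
Arc 3: start y=0.000, vy=6.784 → t=1.384, apex=2.348, x_land=111.542, impact vy=-6.784
  bounce: vy ← 0.52·6.784 = 3.527
Arc 4: start y=0.000, vy=3.527 → t=0.720, apex=0.635, x_land=120.887, impact vy=-3.527
  bounce: vy ← 0.52·3.527 = 1.834
Arc 5: start y=0.000, vy=1.834 → t=0.374, apex=0.172, x_land=125.746, impact vy=-1.834
  bounce: vy ← 0.52·1.834 = 0.954
Arc 6: start y=0.000, vy=0.954 → t=0.195, apex=0.046, x_land=128.272, impact vy=-0.954
  bounce: vy ← 0.52·0.954 = 0.496
Arc 7: start y=0.000, vy=0.496 → t=0.101, apex=0.013, x_land=129.586, impact vy=-0.496
  bounce: vy ← 0.52·0.496 = 0.258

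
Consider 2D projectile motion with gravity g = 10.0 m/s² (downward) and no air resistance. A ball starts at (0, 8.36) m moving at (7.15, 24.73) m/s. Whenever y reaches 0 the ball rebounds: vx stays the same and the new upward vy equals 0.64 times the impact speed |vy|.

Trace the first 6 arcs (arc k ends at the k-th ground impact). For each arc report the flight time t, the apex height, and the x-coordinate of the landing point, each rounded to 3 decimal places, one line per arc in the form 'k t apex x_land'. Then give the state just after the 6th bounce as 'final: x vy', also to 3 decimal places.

1 5.264 38.939 37.635
2 3.572 15.949 63.175
3 2.286 6.533 79.521
4 1.463 2.676 89.982
5 0.936 1.096 96.677
6 0.599 0.449 100.962
final: 100.962 1.918

Arc 1: start y=8.360, vy=24.730 → t=5.264, apex=38.939, x_land=37.635, impact vy=-27.907
  bounce: vy ← 0.64·27.907 = 17.860
Arc 2: start y=0.000, vy=17.860 → t=3.572, apex=15.949, x_land=63.175, impact vy=-17.860
  bounce: vy ← 0.64·17.860 = 11.431
Arc 3: start y=0.000, vy=11.431 → t=2.286, apex=6.533, x_land=79.521, impact vy=-11.431
  bounce: vy ← 0.64·11.431 = 7.316
Arc 4: start y=0.000, vy=7.316 → t=1.463, apex=2.676, x_land=89.982, impact vy=-7.316
  bounce: vy ← 0.64·7.316 = 4.682
Arc 5: start y=0.000, vy=4.682 → t=0.936, apex=1.096, x_land=96.677, impact vy=-4.682
  bounce: vy ← 0.64·4.682 = 2.996
Arc 6: start y=0.000, vy=2.996 → t=0.599, apex=0.449, x_land=100.962, impact vy=-2.996
  bounce: vy ← 0.64·2.996 = 1.918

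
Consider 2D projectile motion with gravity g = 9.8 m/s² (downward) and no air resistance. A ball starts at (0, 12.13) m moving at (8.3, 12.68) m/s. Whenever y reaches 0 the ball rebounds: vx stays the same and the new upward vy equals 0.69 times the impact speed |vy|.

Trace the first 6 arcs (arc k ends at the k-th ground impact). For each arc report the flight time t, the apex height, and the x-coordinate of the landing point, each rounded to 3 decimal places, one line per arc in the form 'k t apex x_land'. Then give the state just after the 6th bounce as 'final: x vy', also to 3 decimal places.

Arc 1: start y=12.130, vy=12.680 → t=3.331, apex=20.333, x_land=27.647, impact vy=-19.963
  bounce: vy ← 0.69·19.963 = 13.775
Arc 2: start y=0.000, vy=13.775 → t=2.811, apex=9.681, x_land=50.979, impact vy=-13.775
  bounce: vy ← 0.69·13.775 = 9.504
Arc 3: start y=0.000, vy=9.504 → t=1.940, apex=4.609, x_land=67.079, impact vy=-9.504
  bounce: vy ← 0.69·9.504 = 6.558
Arc 4: start y=0.000, vy=6.558 → t=1.338, apex=2.194, x_land=78.187, impact vy=-6.558
  bounce: vy ← 0.69·6.558 = 4.525
Arc 5: start y=0.000, vy=4.525 → t=0.923, apex=1.045, x_land=85.852, impact vy=-4.525
  bounce: vy ← 0.69·4.525 = 3.122
Arc 6: start y=0.000, vy=3.122 → t=0.637, apex=0.497, x_land=91.141, impact vy=-3.122
  bounce: vy ← 0.69·3.122 = 2.154

1 3.331 20.333 27.647
2 2.811 9.681 50.979
3 1.940 4.609 67.079
4 1.338 2.194 78.187
5 0.923 1.045 85.852
6 0.637 0.497 91.141
final: 91.141 2.154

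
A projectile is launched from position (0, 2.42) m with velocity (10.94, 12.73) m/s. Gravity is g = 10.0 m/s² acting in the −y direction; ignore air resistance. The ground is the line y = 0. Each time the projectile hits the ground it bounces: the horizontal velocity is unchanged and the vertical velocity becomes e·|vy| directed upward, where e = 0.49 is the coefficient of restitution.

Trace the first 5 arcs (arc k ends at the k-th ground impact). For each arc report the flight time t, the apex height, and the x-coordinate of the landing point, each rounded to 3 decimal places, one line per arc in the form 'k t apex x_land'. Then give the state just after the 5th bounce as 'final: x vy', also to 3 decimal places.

Arc 1: start y=2.420, vy=12.730 → t=2.724, apex=10.523, x_land=29.797, impact vy=-14.507
  bounce: vy ← 0.49·14.507 = 7.108
Arc 2: start y=0.000, vy=7.108 → t=1.422, apex=2.526, x_land=45.351, impact vy=-7.108
  bounce: vy ← 0.49·7.108 = 3.483
Arc 3: start y=0.000, vy=3.483 → t=0.697, apex=0.607, x_land=52.972, impact vy=-3.483
  bounce: vy ← 0.49·3.483 = 1.707
Arc 4: start y=0.000, vy=1.707 → t=0.341, apex=0.146, x_land=56.706, impact vy=-1.707
  bounce: vy ← 0.49·1.707 = 0.836
Arc 5: start y=0.000, vy=0.836 → t=0.167, apex=0.035, x_land=58.536, impact vy=-0.836
  bounce: vy ← 0.49·0.836 = 0.410

1 2.724 10.523 29.797
2 1.422 2.526 45.351
3 0.697 0.607 52.972
4 0.341 0.146 56.706
5 0.167 0.035 58.536
final: 58.536 0.410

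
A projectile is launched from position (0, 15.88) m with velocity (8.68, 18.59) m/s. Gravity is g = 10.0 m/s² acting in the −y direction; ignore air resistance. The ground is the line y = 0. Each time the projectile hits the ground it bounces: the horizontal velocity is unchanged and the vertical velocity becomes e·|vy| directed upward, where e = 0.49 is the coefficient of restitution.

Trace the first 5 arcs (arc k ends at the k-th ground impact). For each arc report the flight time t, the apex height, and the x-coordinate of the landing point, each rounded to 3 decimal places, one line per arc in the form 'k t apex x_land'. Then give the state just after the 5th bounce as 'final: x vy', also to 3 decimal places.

1 4.434 33.159 38.489
2 2.524 7.962 60.395
3 1.237 1.912 71.129
4 0.606 0.459 76.389
5 0.297 0.110 78.966
final: 78.966 0.727

Arc 1: start y=15.880, vy=18.590 → t=4.434, apex=33.159, x_land=38.489, impact vy=-25.752
  bounce: vy ← 0.49·25.752 = 12.619
Arc 2: start y=0.000, vy=12.619 → t=2.524, apex=7.962, x_land=60.395, impact vy=-12.619
  bounce: vy ← 0.49·12.619 = 6.183
Arc 3: start y=0.000, vy=6.183 → t=1.237, apex=1.912, x_land=71.129, impact vy=-6.183
  bounce: vy ← 0.49·6.183 = 3.030
Arc 4: start y=0.000, vy=3.030 → t=0.606, apex=0.459, x_land=76.389, impact vy=-3.030
  bounce: vy ← 0.49·3.030 = 1.485
Arc 5: start y=0.000, vy=1.485 → t=0.297, apex=0.110, x_land=78.966, impact vy=-1.485
  bounce: vy ← 0.49·1.485 = 0.727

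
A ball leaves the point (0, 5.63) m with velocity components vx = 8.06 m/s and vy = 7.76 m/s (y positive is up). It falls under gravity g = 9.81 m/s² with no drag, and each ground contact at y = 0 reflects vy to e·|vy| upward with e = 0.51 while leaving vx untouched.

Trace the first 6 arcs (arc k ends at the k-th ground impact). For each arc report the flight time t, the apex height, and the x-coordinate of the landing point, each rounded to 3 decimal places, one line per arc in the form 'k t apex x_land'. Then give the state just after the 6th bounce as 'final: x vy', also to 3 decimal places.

Arc 1: start y=5.630, vy=7.760 → t=2.123, apex=8.699, x_land=17.110, impact vy=-13.064
  bounce: vy ← 0.51·13.064 = 6.663
Arc 2: start y=0.000, vy=6.663 → t=1.358, apex=2.263, x_land=28.058, impact vy=-6.663
  bounce: vy ← 0.51·6.663 = 3.398
Arc 3: start y=0.000, vy=3.398 → t=0.693, apex=0.589, x_land=33.642, impact vy=-3.398
  bounce: vy ← 0.51·3.398 = 1.733
Arc 4: start y=0.000, vy=1.733 → t=0.353, apex=0.153, x_land=36.490, impact vy=-1.733
  bounce: vy ← 0.51·1.733 = 0.884
Arc 5: start y=0.000, vy=0.884 → t=0.180, apex=0.040, x_land=37.942, impact vy=-0.884
  bounce: vy ← 0.51·0.884 = 0.451
Arc 6: start y=0.000, vy=0.451 → t=0.092, apex=0.010, x_land=38.683, impact vy=-0.451
  bounce: vy ← 0.51·0.451 = 0.230

1 2.123 8.699 17.110
2 1.358 2.263 28.058
3 0.693 0.589 33.642
4 0.353 0.153 36.490
5 0.180 0.040 37.942
6 0.092 0.010 38.683
final: 38.683 0.230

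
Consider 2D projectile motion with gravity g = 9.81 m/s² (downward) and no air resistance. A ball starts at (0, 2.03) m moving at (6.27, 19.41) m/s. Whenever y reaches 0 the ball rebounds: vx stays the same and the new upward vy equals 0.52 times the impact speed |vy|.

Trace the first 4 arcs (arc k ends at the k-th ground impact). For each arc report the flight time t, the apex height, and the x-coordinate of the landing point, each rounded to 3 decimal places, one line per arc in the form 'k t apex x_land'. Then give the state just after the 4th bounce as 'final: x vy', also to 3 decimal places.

1 4.059 21.232 25.451
2 2.164 5.741 39.018
3 1.125 1.552 46.072
4 0.585 0.420 49.741
final: 49.741 1.492

Arc 1: start y=2.030, vy=19.410 → t=4.059, apex=21.232, x_land=25.451, impact vy=-20.410
  bounce: vy ← 0.52·20.410 = 10.613
Arc 2: start y=0.000, vy=10.613 → t=2.164, apex=5.741, x_land=39.018, impact vy=-10.613
  bounce: vy ← 0.52·10.613 = 5.519
Arc 3: start y=0.000, vy=5.519 → t=1.125, apex=1.552, x_land=46.072, impact vy=-5.519
  bounce: vy ← 0.52·5.519 = 2.870
Arc 4: start y=0.000, vy=2.870 → t=0.585, apex=0.420, x_land=49.741, impact vy=-2.870
  bounce: vy ← 0.52·2.870 = 1.492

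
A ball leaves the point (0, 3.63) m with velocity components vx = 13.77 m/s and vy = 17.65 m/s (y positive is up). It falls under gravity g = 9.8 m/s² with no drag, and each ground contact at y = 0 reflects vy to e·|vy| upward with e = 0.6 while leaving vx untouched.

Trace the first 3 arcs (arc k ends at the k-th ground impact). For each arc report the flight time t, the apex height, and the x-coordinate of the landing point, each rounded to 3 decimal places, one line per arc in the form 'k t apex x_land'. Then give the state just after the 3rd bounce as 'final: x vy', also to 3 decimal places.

Arc 1: start y=3.630, vy=17.650 → t=3.797, apex=19.524, x_land=52.287, impact vy=-19.562
  bounce: vy ← 0.6·19.562 = 11.737
Arc 2: start y=0.000, vy=11.737 → t=2.395, apex=7.029, x_land=85.270, impact vy=-11.737
  bounce: vy ← 0.6·11.737 = 7.042
Arc 3: start y=0.000, vy=7.042 → t=1.437, apex=2.530, x_land=105.061, impact vy=-7.042
  bounce: vy ← 0.6·7.042 = 4.225

1 3.797 19.524 52.287
2 2.395 7.029 85.270
3 1.437 2.530 105.061
final: 105.061 4.225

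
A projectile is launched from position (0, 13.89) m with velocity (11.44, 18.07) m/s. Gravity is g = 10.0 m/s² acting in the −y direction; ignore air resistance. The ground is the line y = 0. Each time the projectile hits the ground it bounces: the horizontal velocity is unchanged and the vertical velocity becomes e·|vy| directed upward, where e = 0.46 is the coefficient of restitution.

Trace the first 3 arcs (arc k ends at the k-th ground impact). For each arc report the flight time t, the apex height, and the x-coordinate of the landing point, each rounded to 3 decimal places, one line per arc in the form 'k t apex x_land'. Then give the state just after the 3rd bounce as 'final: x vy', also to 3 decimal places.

1 4.265 30.216 48.795
2 2.262 6.394 74.668
3 1.040 1.353 86.570
final: 86.570 2.393

Arc 1: start y=13.890, vy=18.070 → t=4.265, apex=30.216, x_land=48.795, impact vy=-24.583
  bounce: vy ← 0.46·24.583 = 11.308
Arc 2: start y=0.000, vy=11.308 → t=2.262, apex=6.394, x_land=74.668, impact vy=-11.308
  bounce: vy ← 0.46·11.308 = 5.202
Arc 3: start y=0.000, vy=5.202 → t=1.040, apex=1.353, x_land=86.570, impact vy=-5.202
  bounce: vy ← 0.46·5.202 = 2.393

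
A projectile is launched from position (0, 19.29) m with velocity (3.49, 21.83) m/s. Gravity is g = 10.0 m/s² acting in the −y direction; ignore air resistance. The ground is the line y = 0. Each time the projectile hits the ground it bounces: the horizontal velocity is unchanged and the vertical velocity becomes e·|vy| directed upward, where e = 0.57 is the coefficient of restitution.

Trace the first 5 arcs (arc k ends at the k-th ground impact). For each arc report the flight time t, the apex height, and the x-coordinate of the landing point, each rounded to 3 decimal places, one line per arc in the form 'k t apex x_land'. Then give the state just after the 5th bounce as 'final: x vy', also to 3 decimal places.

Arc 1: start y=19.290, vy=21.830 → t=5.120, apex=43.117, x_land=17.867, impact vy=-29.366
  bounce: vy ← 0.57·29.366 = 16.738
Arc 2: start y=0.000, vy=16.738 → t=3.348, apex=14.009, x_land=29.551, impact vy=-16.738
  bounce: vy ← 0.57·16.738 = 9.541
Arc 3: start y=0.000, vy=9.541 → t=1.908, apex=4.551, x_land=36.210, impact vy=-9.541
  bounce: vy ← 0.57·9.541 = 5.438
Arc 4: start y=0.000, vy=5.438 → t=1.088, apex=1.479, x_land=40.006, impact vy=-5.438
  bounce: vy ← 0.57·5.438 = 3.100
Arc 5: start y=0.000, vy=3.100 → t=0.620, apex=0.480, x_land=42.170, impact vy=-3.100
  bounce: vy ← 0.57·3.100 = 1.767

1 5.120 43.117 17.867
2 3.348 14.009 29.551
3 1.908 4.551 36.210
4 1.088 1.479 40.006
5 0.620 0.480 42.170
final: 42.170 1.767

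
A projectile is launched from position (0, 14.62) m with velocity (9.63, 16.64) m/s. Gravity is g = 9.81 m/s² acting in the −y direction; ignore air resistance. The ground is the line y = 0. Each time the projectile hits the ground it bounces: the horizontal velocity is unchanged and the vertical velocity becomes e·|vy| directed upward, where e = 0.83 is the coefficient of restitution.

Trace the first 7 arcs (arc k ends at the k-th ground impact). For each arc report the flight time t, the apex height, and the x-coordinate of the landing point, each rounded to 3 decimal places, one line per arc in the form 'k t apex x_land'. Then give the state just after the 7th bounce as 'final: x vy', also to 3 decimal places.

Arc 1: start y=14.620, vy=16.640 → t=4.117, apex=28.733, x_land=39.642, impact vy=-23.743
  bounce: vy ← 0.83·23.743 = 19.707
Arc 2: start y=0.000, vy=19.707 → t=4.018, apex=19.794, x_land=78.332, impact vy=-19.707
  bounce: vy ← 0.83·19.707 = 16.357
Arc 3: start y=0.000, vy=16.357 → t=3.335, apex=13.636, x_land=110.445, impact vy=-16.357
  bounce: vy ← 0.83·16.357 = 13.576
Arc 4: start y=0.000, vy=13.576 → t=2.768, apex=9.394, x_land=137.099, impact vy=-13.576
  bounce: vy ← 0.83·13.576 = 11.268
Arc 5: start y=0.000, vy=11.268 → t=2.297, apex=6.471, x_land=159.222, impact vy=-11.268
  bounce: vy ← 0.83·11.268 = 9.352
Arc 6: start y=0.000, vy=9.352 → t=1.907, apex=4.458, x_land=177.584, impact vy=-9.352
  bounce: vy ← 0.83·9.352 = 7.763
Arc 7: start y=0.000, vy=7.763 → t=1.583, apex=3.071, x_land=192.824, impact vy=-7.763
  bounce: vy ← 0.83·7.763 = 6.443

1 4.117 28.733 39.642
2 4.018 19.794 78.332
3 3.335 13.636 110.445
4 2.768 9.394 137.099
5 2.297 6.471 159.222
6 1.907 4.458 177.584
7 1.583 3.071 192.824
final: 192.824 6.443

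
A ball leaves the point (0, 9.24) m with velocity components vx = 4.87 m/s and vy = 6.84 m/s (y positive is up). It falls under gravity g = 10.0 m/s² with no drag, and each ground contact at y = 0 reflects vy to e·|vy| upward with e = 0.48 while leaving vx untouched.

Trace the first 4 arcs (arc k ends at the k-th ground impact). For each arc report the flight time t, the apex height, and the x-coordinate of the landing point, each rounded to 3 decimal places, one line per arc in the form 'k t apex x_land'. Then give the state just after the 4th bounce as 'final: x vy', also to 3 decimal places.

1 2.206 11.579 10.742
2 1.461 2.668 17.857
3 0.701 0.615 21.272
4 0.337 0.142 22.911
final: 22.911 0.808

Arc 1: start y=9.240, vy=6.840 → t=2.206, apex=11.579, x_land=10.742, impact vy=-15.218
  bounce: vy ← 0.48·15.218 = 7.305
Arc 2: start y=0.000, vy=7.305 → t=1.461, apex=2.668, x_land=17.857, impact vy=-7.305
  bounce: vy ← 0.48·7.305 = 3.506
Arc 3: start y=0.000, vy=3.506 → t=0.701, apex=0.615, x_land=21.272, impact vy=-3.506
  bounce: vy ← 0.48·3.506 = 1.683
Arc 4: start y=0.000, vy=1.683 → t=0.337, apex=0.142, x_land=22.911, impact vy=-1.683
  bounce: vy ← 0.48·1.683 = 0.808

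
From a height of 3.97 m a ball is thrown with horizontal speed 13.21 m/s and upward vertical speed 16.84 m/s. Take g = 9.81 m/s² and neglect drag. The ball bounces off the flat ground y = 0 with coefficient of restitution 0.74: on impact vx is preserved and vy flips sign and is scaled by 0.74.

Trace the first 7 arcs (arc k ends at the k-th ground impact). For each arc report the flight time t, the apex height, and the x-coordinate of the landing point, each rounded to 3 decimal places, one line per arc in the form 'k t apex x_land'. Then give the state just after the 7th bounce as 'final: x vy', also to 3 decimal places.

Arc 1: start y=3.970, vy=16.840 → t=3.655, apex=18.424, x_land=48.279, impact vy=-19.013
  bounce: vy ← 0.74·19.013 = 14.069
Arc 2: start y=0.000, vy=14.069 → t=2.868, apex=10.089, x_land=86.169, impact vy=-14.069
  bounce: vy ← 0.74·14.069 = 10.411
Arc 3: start y=0.000, vy=10.411 → t=2.123, apex=5.525, x_land=114.209, impact vy=-10.411
  bounce: vy ← 0.74·10.411 = 7.704
Arc 4: start y=0.000, vy=7.704 → t=1.571, apex=3.025, x_land=134.958, impact vy=-7.704
  bounce: vy ← 0.74·7.704 = 5.701
Arc 5: start y=0.000, vy=5.701 → t=1.162, apex=1.657, x_land=150.312, impact vy=-5.701
  bounce: vy ← 0.74·5.701 = 4.219
Arc 6: start y=0.000, vy=4.219 → t=0.860, apex=0.907, x_land=161.674, impact vy=-4.219
  bounce: vy ← 0.74·4.219 = 3.122
Arc 7: start y=0.000, vy=3.122 → t=0.636, apex=0.497, x_land=170.082, impact vy=-3.122
  bounce: vy ← 0.74·3.122 = 2.310

1 3.655 18.424 48.279
2 2.868 10.089 86.169
3 2.123 5.525 114.209
4 1.571 3.025 134.958
5 1.162 1.657 150.312
6 0.860 0.907 161.674
7 0.636 0.497 170.082
final: 170.082 2.310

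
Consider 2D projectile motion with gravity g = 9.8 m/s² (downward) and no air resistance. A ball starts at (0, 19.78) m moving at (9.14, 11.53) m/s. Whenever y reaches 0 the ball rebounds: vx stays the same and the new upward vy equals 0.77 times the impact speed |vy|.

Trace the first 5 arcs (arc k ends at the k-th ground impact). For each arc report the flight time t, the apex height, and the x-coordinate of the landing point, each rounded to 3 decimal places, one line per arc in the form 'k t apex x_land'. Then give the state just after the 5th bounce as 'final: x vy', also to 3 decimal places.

Arc 1: start y=19.780, vy=11.530 → t=3.505, apex=26.563, x_land=32.034, impact vy=-22.817
  bounce: vy ← 0.77·22.817 = 17.569
Arc 2: start y=0.000, vy=17.569 → t=3.586, apex=15.749, x_land=64.806, impact vy=-17.569
  bounce: vy ← 0.77·17.569 = 13.528
Arc 3: start y=0.000, vy=13.528 → t=2.761, apex=9.338, x_land=90.041, impact vy=-13.528
  bounce: vy ← 0.77·13.528 = 10.417
Arc 4: start y=0.000, vy=10.417 → t=2.126, apex=5.536, x_land=109.471, impact vy=-10.417
  bounce: vy ← 0.77·10.417 = 8.021
Arc 5: start y=0.000, vy=8.021 → t=1.637, apex=3.282, x_land=124.433, impact vy=-8.021
  bounce: vy ← 0.77·8.021 = 6.176

1 3.505 26.563 32.034
2 3.586 15.749 64.806
3 2.761 9.338 90.041
4 2.126 5.536 109.471
5 1.637 3.282 124.433
final: 124.433 6.176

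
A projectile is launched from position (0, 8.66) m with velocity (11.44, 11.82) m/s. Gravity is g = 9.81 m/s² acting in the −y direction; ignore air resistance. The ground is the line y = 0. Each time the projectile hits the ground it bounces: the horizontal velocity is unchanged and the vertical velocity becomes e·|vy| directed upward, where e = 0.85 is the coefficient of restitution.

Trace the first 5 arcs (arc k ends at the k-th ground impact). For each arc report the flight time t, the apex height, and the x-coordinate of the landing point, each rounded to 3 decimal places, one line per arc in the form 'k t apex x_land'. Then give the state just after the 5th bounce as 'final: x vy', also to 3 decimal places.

1 2.999 15.781 34.304
2 3.049 11.402 69.187
3 2.592 8.238 98.838
4 2.203 5.952 124.042
5 1.873 4.300 145.465
final: 145.465 7.807

Arc 1: start y=8.660, vy=11.820 → t=2.999, apex=15.781, x_land=34.304, impact vy=-17.596
  bounce: vy ← 0.85·17.596 = 14.957
Arc 2: start y=0.000, vy=14.957 → t=3.049, apex=11.402, x_land=69.187, impact vy=-14.957
  bounce: vy ← 0.85·14.957 = 12.713
Arc 3: start y=0.000, vy=12.713 → t=2.592, apex=8.238, x_land=98.838, impact vy=-12.713
  bounce: vy ← 0.85·12.713 = 10.806
Arc 4: start y=0.000, vy=10.806 → t=2.203, apex=5.952, x_land=124.042, impact vy=-10.806
  bounce: vy ← 0.85·10.806 = 9.185
Arc 5: start y=0.000, vy=9.185 → t=1.873, apex=4.300, x_land=145.465, impact vy=-9.185
  bounce: vy ← 0.85·9.185 = 7.807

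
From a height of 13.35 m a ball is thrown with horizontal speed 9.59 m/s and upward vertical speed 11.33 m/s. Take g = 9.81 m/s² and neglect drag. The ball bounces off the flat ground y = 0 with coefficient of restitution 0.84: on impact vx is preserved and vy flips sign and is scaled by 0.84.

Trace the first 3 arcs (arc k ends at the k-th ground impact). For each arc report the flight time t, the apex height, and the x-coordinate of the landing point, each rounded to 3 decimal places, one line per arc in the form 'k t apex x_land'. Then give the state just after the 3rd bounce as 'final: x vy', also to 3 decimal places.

Arc 1: start y=13.350, vy=11.330 → t=3.169, apex=19.893, x_land=30.389, impact vy=-19.756
  bounce: vy ← 0.84·19.756 = 16.595
Arc 2: start y=0.000, vy=16.595 → t=3.383, apex=14.036, x_land=62.834, impact vy=-16.595
  bounce: vy ← 0.84·16.595 = 13.940
Arc 3: start y=0.000, vy=13.940 → t=2.842, apex=9.904, x_land=90.089, impact vy=-13.940
  bounce: vy ← 0.84·13.940 = 11.709

1 3.169 19.893 30.389
2 3.383 14.036 62.834
3 2.842 9.904 90.089
final: 90.089 11.709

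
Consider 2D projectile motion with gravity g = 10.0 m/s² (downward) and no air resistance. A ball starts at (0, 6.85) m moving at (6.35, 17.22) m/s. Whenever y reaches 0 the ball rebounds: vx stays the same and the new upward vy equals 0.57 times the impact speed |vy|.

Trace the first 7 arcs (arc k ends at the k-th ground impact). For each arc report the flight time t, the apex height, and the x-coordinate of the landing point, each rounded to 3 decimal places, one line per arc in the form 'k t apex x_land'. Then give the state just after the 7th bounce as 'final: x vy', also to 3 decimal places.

Arc 1: start y=6.850, vy=17.220 → t=3.804, apex=21.676, x_land=24.156, impact vy=-20.821
  bounce: vy ← 0.57·20.821 = 11.868
Arc 2: start y=0.000, vy=11.868 → t=2.374, apex=7.043, x_land=39.229, impact vy=-11.868
  bounce: vy ← 0.57·11.868 = 6.765
Arc 3: start y=0.000, vy=6.765 → t=1.353, apex=2.288, x_land=47.820, impact vy=-6.765
  bounce: vy ← 0.57·6.765 = 3.856
Arc 4: start y=0.000, vy=3.856 → t=0.771, apex=0.743, x_land=52.717, impact vy=-3.856
  bounce: vy ← 0.57·3.856 = 2.198
Arc 5: start y=0.000, vy=2.198 → t=0.440, apex=0.242, x_land=55.509, impact vy=-2.198
  bounce: vy ← 0.57·2.198 = 1.253
Arc 6: start y=0.000, vy=1.253 → t=0.251, apex=0.078, x_land=57.100, impact vy=-1.253
  bounce: vy ← 0.57·1.253 = 0.714
Arc 7: start y=0.000, vy=0.714 → t=0.143, apex=0.025, x_land=58.007, impact vy=-0.714
  bounce: vy ← 0.57·0.714 = 0.407

1 3.804 21.676 24.156
2 2.374 7.043 39.229
3 1.353 2.288 47.820
4 0.771 0.743 52.717
5 0.440 0.242 55.509
6 0.251 0.078 57.100
7 0.143 0.025 58.007
final: 58.007 0.407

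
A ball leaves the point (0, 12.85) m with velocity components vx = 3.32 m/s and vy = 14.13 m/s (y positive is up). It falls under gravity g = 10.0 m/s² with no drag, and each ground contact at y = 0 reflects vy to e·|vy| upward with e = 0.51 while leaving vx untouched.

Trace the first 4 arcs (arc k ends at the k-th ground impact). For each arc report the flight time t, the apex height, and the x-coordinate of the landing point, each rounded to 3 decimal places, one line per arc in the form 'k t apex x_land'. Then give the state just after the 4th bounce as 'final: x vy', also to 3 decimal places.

Arc 1: start y=12.850, vy=14.130 → t=3.550, apex=22.833, x_land=11.786, impact vy=-21.370
  bounce: vy ← 0.51·21.370 = 10.898
Arc 2: start y=0.000, vy=10.898 → t=2.180, apex=5.939, x_land=19.022, impact vy=-10.898
  bounce: vy ← 0.51·10.898 = 5.558
Arc 3: start y=0.000, vy=5.558 → t=1.112, apex=1.545, x_land=22.713, impact vy=-5.558
  bounce: vy ← 0.51·5.558 = 2.835
Arc 4: start y=0.000, vy=2.835 → t=0.567, apex=0.402, x_land=24.595, impact vy=-2.835
  bounce: vy ← 0.51·2.835 = 1.446

1 3.550 22.833 11.786
2 2.180 5.939 19.022
3 1.112 1.545 22.713
4 0.567 0.402 24.595
final: 24.595 1.446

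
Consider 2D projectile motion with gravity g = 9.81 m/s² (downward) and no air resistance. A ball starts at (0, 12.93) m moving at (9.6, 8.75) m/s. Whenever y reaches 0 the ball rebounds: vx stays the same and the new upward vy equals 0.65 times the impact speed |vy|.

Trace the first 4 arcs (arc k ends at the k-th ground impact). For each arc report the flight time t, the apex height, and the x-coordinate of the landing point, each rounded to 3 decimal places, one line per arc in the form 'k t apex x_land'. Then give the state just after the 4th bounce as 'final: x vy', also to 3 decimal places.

Arc 1: start y=12.930, vy=8.750 → t=2.744, apex=16.832, x_land=26.346, impact vy=-18.173
  bounce: vy ← 0.65·18.173 = 11.812
Arc 2: start y=0.000, vy=11.812 → t=2.408, apex=7.112, x_land=49.465, impact vy=-11.812
  bounce: vy ← 0.65·11.812 = 7.678
Arc 3: start y=0.000, vy=7.678 → t=1.565, apex=3.005, x_land=64.493, impact vy=-7.678
  bounce: vy ← 0.65·7.678 = 4.991
Arc 4: start y=0.000, vy=4.991 → t=1.017, apex=1.269, x_land=74.260, impact vy=-4.991
  bounce: vy ← 0.65·4.991 = 3.244

1 2.744 16.832 26.346
2 2.408 7.112 49.465
3 1.565 3.005 64.493
4 1.017 1.269 74.260
final: 74.260 3.244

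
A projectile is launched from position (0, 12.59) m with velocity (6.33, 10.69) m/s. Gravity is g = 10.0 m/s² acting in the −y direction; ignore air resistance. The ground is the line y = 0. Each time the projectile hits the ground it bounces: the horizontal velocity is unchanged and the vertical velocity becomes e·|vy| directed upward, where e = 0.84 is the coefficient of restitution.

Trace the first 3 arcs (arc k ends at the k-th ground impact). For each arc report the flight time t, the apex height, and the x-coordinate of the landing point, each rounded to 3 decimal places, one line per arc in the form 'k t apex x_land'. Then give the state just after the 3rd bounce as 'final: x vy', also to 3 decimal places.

1 2.982 18.304 18.878
2 3.214 12.915 39.225
3 2.700 9.113 56.316
final: 56.316 11.340

Arc 1: start y=12.590, vy=10.690 → t=2.982, apex=18.304, x_land=18.878, impact vy=-19.133
  bounce: vy ← 0.84·19.133 = 16.072
Arc 2: start y=0.000, vy=16.072 → t=3.214, apex=12.915, x_land=39.225, impact vy=-16.072
  bounce: vy ← 0.84·16.072 = 13.500
Arc 3: start y=0.000, vy=13.500 → t=2.700, apex=9.113, x_land=56.316, impact vy=-13.500
  bounce: vy ← 0.84·13.500 = 11.340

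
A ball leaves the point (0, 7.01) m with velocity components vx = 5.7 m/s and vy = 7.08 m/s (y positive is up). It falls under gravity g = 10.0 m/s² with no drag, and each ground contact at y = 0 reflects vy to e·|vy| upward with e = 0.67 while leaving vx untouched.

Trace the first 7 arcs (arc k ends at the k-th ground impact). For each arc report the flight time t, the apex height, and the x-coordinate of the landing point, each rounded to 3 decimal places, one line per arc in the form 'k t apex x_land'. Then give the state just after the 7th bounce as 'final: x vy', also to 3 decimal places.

1 2.088 9.516 11.899
2 1.849 4.272 22.437
3 1.239 1.918 29.497
4 0.830 0.861 34.227
5 0.556 0.386 37.396
6 0.373 0.173 39.519
7 0.250 0.078 40.942
final: 40.942 0.836

Arc 1: start y=7.010, vy=7.080 → t=2.088, apex=9.516, x_land=11.899, impact vy=-13.796
  bounce: vy ← 0.67·13.796 = 9.243
Arc 2: start y=0.000, vy=9.243 → t=1.849, apex=4.272, x_land=22.437, impact vy=-9.243
  bounce: vy ← 0.67·9.243 = 6.193
Arc 3: start y=0.000, vy=6.193 → t=1.239, apex=1.918, x_land=29.497, impact vy=-6.193
  bounce: vy ← 0.67·6.193 = 4.149
Arc 4: start y=0.000, vy=4.149 → t=0.830, apex=0.861, x_land=34.227, impact vy=-4.149
  bounce: vy ← 0.67·4.149 = 2.780
Arc 5: start y=0.000, vy=2.780 → t=0.556, apex=0.386, x_land=37.396, impact vy=-2.780
  bounce: vy ← 0.67·2.780 = 1.863
Arc 6: start y=0.000, vy=1.863 → t=0.373, apex=0.173, x_land=39.519, impact vy=-1.863
  bounce: vy ← 0.67·1.863 = 1.248
Arc 7: start y=0.000, vy=1.248 → t=0.250, apex=0.078, x_land=40.942, impact vy=-1.248
  bounce: vy ← 0.67·1.248 = 0.836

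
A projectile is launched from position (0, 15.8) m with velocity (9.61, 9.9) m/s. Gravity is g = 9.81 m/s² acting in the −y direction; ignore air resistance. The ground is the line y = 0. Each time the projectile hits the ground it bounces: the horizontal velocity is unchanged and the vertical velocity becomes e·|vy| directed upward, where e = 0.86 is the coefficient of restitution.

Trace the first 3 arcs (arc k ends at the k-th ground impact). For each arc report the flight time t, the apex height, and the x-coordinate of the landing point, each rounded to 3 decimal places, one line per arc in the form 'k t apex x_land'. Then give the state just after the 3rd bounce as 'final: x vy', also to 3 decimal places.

Arc 1: start y=15.800, vy=9.900 → t=3.068, apex=20.795, x_land=29.486, impact vy=-20.199
  bounce: vy ← 0.86·20.199 = 17.371
Arc 2: start y=0.000, vy=17.371 → t=3.542, apex=15.380, x_land=63.520, impact vy=-17.371
  bounce: vy ← 0.86·17.371 = 14.939
Arc 3: start y=0.000, vy=14.939 → t=3.046, apex=11.375, x_land=92.789, impact vy=-14.939
  bounce: vy ← 0.86·14.939 = 12.848

1 3.068 20.795 29.486
2 3.542 15.380 63.520
3 3.046 11.375 92.789
final: 92.789 12.848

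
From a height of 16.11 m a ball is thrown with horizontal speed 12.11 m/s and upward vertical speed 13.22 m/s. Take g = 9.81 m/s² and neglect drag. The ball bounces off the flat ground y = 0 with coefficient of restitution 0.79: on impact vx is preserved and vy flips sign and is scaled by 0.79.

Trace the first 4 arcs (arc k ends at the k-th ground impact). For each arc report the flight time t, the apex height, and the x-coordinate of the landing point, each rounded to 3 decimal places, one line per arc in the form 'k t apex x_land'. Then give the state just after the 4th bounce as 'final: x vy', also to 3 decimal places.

Arc 1: start y=16.110, vy=13.220 → t=3.606, apex=25.018, x_land=43.669, impact vy=-22.155
  bounce: vy ← 0.79·22.155 = 17.502
Arc 2: start y=0.000, vy=17.502 → t=3.568, apex=15.614, x_land=86.881, impact vy=-17.502
  bounce: vy ← 0.79·17.502 = 13.827
Arc 3: start y=0.000, vy=13.827 → t=2.819, apex=9.744, x_land=121.019, impact vy=-13.827
  bounce: vy ← 0.79·13.827 = 10.923
Arc 4: start y=0.000, vy=10.923 → t=2.227, apex=6.081, x_land=147.987, impact vy=-10.923
  bounce: vy ← 0.79·10.923 = 8.629

1 3.606 25.018 43.669
2 3.568 15.614 86.881
3 2.819 9.744 121.019
4 2.227 6.081 147.987
final: 147.987 8.629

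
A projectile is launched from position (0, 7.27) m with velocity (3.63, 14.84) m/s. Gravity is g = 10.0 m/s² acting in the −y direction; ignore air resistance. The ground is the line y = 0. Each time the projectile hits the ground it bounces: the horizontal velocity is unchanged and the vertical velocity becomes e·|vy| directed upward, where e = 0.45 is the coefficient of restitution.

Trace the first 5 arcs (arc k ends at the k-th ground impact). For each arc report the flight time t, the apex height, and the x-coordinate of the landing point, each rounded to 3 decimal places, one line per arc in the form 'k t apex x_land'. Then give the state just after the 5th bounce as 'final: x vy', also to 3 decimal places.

1 3.396 18.281 12.328
2 1.721 3.702 18.575
3 0.774 0.750 21.386
4 0.348 0.152 22.651
5 0.157 0.031 23.220
final: 23.220 0.353

Arc 1: start y=7.270, vy=14.840 → t=3.396, apex=18.281, x_land=12.328, impact vy=-19.121
  bounce: vy ← 0.45·19.121 = 8.605
Arc 2: start y=0.000, vy=8.605 → t=1.721, apex=3.702, x_land=18.575, impact vy=-8.605
  bounce: vy ← 0.45·8.605 = 3.872
Arc 3: start y=0.000, vy=3.872 → t=0.774, apex=0.750, x_land=21.386, impact vy=-3.872
  bounce: vy ← 0.45·3.872 = 1.742
Arc 4: start y=0.000, vy=1.742 → t=0.348, apex=0.152, x_land=22.651, impact vy=-1.742
  bounce: vy ← 0.45·1.742 = 0.784
Arc 5: start y=0.000, vy=0.784 → t=0.157, apex=0.031, x_land=23.220, impact vy=-0.784
  bounce: vy ← 0.45·0.784 = 0.353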